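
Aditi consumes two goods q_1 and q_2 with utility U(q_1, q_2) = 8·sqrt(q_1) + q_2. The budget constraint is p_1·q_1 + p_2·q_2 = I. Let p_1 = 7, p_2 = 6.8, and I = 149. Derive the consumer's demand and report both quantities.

Thus q_1* = (4·p_2/p_1)² — independent of I — with the rest of income spent on q_2.
Plugging in: q_1* = (4·6.8/7)² = 15.0988, q_2* = 6.3689.

q_1* = 15.0988, q_2* = 6.3689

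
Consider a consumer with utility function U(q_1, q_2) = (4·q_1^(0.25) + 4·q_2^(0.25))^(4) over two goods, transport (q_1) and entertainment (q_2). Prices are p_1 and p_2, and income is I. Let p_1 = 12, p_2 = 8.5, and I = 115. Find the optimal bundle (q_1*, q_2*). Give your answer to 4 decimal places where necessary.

MU_q_1 ∝ 4·q_1^(-0.75), MU_q_2 ∝ 4·q_2^(-0.75), so MRS = (q_2/q_1)^(0.75) = p_1/p_2.
Hence q_2/q_1 = (p_1/p_2)^(1/(0.75)), i.e. raised to the 4/3 power.
With the ratio pinned down, the budget gives q_1* = I/(p_1 + p_2·(q_2/q_1)) and q_2* = (q_2/q_1)·q_1*.
Numerically q_2/q_1 = 1.583737, so q_1* = 115/(12 + 8.5·1.583737) = 4.5166 and q_2* = 1.583737·4.5166 = 7.1531.

q_1* = 4.5166, q_2* = 7.1531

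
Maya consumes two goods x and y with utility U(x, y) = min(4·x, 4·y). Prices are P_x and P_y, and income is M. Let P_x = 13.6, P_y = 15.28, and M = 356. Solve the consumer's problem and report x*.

x* = 12.3269

Leontief preferences: the optimum is at the kink where x/4 = y/4, i.e. y = x.
Budget: P_x·x + P_y·x = M, so (4·P_x + 4·P_y)·x = 4·M.
Demand: x*(P_x,P_y,M) = 4·M/(4·P_x + 4·P_y), y* = 4·M/(4·P_x + 4·P_y).
Here 4·13.6 + 4·15.28 = 115.52, giving x* = 12.3269.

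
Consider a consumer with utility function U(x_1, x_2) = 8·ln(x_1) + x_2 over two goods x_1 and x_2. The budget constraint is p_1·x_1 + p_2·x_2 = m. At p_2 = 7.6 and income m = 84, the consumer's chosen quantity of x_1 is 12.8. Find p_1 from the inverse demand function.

p_1 = 4.75

MU_x_1 = 8/x_1, MU_x_2 = 1. Tangency: 8/x_1 = p_1/p_2.
So x_1*(p_1,p_2) = 8·p_2/p_1, independent of income; and x_2* = (m − 8·p_2)/p_2.
Set x_1* = 12.8 in the demand function and solve for p_1: p_1 = 4.75.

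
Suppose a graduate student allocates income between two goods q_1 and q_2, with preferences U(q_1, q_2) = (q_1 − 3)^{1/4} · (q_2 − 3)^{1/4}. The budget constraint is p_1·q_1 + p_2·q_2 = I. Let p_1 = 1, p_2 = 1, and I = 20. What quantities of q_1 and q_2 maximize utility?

q_1* = 10, q_2* = 10

MRS = (q_2−3)/(q_1−3). Tangency with p_1/p_2 gives q_2−3 = (p_1/p_2)·(q_1−3).
Substituting into the budget: q_1* = 3 + 0.5·(I − 3·p_1 − 3·p_2)/p_1, and q_2* = 3 + 0.5·(…)/p_2.
Discretionary income = 20 − 3·1 − 3·1 = 14; q_1* = 3 + 0.5·14/1 = 10; q_2* = 3 + 0.5·14/1 = 10.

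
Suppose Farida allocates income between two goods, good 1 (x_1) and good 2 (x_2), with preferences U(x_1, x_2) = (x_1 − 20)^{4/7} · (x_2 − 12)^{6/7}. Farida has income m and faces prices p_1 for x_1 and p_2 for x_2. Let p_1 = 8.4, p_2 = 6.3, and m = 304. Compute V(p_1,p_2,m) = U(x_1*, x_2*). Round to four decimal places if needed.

V = 8.1937

This is Cobb-Douglas in (x_1−20, x_2−12): tangency gives 4/7·p_2·(x_2−12) = 6/7·p_1·(x_1−20).
After buying the subsistence bundle (20, 12), a share 0.4 of the remaining income goes to x_1: x_1* = 20 + 0.4·(m − 20p_1 − 12p_2)/p_1.
Discretionary income = 304 − 20·8.4 − 12·6.3 = 60.4; x_1* = 20 + 0.4·60.4/8.4 = 22.8762; x_2* = 12 + 0.6·60.4/6.3 = 17.7524.
Utility at the optimum: U(22.8762, 17.7524) = 8.1937.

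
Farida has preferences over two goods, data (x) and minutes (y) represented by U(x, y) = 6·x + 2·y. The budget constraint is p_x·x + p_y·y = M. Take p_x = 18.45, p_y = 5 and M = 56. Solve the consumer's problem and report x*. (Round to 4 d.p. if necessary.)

Perfect substitutes: compare marginal utility per dollar. 6/p_x vs 2/p_y → 0.3252 vs 0.4.
y gives more utility per dollar, so spend all income on y: y* = M/p_y, x* = 0.
Numerically: x* = 0, y* = 11.2.

x* = 0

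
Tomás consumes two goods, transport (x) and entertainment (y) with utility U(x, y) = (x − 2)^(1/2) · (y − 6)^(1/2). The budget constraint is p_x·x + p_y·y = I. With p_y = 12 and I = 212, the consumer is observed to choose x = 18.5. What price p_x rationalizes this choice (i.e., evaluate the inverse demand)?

p_x = 4

Let x' = x−2, y' = y−6. MRS = y'/x' = p_x/p_y.
Substituting into the budget: x* = 2 + 0.5·(I − 2·p_x − 6·p_y)/p_x, and y* = 6 + 0.5·(…)/p_y.
Set x* = 18.5 in the demand function and solve for p_x: p_x = 4.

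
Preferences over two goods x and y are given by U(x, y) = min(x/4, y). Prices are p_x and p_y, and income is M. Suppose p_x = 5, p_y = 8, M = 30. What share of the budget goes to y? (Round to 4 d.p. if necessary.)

Demand: x*(p_x,p_y,M) = 4·M/(4·p_x + p_y), y* = M/(4·p_x + p_y).
Here 4·5 + 8 = 28, giving x* = 4.2857 and y* = 1.0714.
Expenditure on y: 8·1.0714 = 8.5714; share = 0.2857.

share on y = 0.2857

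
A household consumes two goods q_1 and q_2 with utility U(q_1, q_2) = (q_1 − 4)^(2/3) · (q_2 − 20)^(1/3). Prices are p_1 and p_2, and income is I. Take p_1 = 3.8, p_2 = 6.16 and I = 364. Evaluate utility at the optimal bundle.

V = 26.7417

Substituting into the budget: q_1* = 4 + 2/3·(I − 4·p_1 − 20·p_2)/p_1, and q_2* = 20 + 1/3·(…)/p_2.
Discretionary income = 364 − 4·3.8 − 20·6.16 = 225.6; q_1* = 4 + 2/3·225.6/3.8 = 43.5789; q_2* = 20 + 1/3·225.6/6.16 = 32.2078.
Utility at the optimum: U(43.5789, 32.2078) = 26.7417.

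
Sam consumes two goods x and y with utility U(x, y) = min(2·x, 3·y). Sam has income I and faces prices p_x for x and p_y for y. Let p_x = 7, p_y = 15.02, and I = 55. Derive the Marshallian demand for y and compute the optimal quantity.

With perfect complements, no substitution: consume in ratio x:y = 3:2.
Budget: p_x·x + p_y·(2/3)·x = I, so (3·p_x + 2·p_y)·x = 3·I.
Demand: x*(p_x,p_y,I) = 3·I/(3·p_x + 2·p_y), y* = 2·I/(3·p_x + 2·p_y).
Here 3·7 + 2·15.02 = 51.04, giving y* = 2.1552.

y* = 2.1552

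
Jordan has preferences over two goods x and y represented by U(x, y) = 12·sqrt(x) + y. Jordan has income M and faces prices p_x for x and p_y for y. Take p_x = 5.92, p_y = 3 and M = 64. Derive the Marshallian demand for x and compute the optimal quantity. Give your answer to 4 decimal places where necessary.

x* = 9.2449

Set MRS = p_x/p_y: 6·x^(−1/2) = p_x/p_y.
Thus x* = (6·p_y/p_x)² — independent of M — with the rest of income spent on y.
Plugging in: x* = (6·3/5.92)² = 9.2449.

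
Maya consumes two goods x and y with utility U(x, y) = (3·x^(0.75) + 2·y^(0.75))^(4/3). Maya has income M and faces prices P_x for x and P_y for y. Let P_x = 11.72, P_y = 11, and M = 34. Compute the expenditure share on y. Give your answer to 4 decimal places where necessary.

share on y = 0.1928

From the CES first-order condition, (3/2)·(y/x)^(0.25) = P_x/P_y.
Solve for the ratio: y/x = [(2/3)·P_x/P_y]^(4).
With the ratio pinned down, the budget gives x* = M/(P_x + P_y·(y/x)) and y* = (y/x)·x*.
Numerically y/x = 0.254551, so x* = 34/(11.72 + 11·0.254551) = 2.3416 and y* = 0.254551·2.3416 = 0.5961.
Expenditure on y: 11·0.5961 = 6.5566; share = 0.1928.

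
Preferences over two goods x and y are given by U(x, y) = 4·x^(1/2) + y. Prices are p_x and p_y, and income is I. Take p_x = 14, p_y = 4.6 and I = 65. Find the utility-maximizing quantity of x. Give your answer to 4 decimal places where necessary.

x* = 0.4318

Thus x* = (2·p_y/p_x)² — independent of I — with the rest of income spent on y.
Plugging in: x* = (2·4.6/14)² = 0.4318.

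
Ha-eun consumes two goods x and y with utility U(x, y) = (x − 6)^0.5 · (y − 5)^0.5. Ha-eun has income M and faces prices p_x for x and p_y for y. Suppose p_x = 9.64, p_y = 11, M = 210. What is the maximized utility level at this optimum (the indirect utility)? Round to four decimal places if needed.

V = 4.7176

MRS = (y−5)/(x−6). Tangency with p_x/p_y gives y−5 = (p_x/p_y)·(x−6).
After buying the subsistence bundle (6, 5), a share 0.5 of the remaining income goes to x: x* = 6 + 0.5·(M − 6p_x − 5p_y)/p_x.
Discretionary income = 210 − 6·9.64 − 5·11 = 97.16; x* = 6 + 0.5·97.16/9.64 = 11.0394; y* = 5 + 0.5·97.16/11 = 9.4164.
Utility at the optimum: U(11.0394, 9.4164) = 4.7176.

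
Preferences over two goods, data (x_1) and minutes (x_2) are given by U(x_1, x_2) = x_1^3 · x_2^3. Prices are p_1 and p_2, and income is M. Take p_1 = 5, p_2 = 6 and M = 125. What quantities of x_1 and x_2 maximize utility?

x_1* = 12.5, x_2* = 10.4167

MU_x_1/MU_x_2 = (3·x_2)/(3·x_1); tangency sets this equal to p_1/p_2.
Rearranging, p_2·x_2 = p_1·x_1. Substituting into the budget gives p_1·x_1·(1 + 1) = M.
Demand: x_1*(p_1,p_2,M) = 0.5·M/p_1 and x_2* = 0.5·M/p_2.
At p_1=5, p_2=6, M=125: x_1* = 0.5·125/5 = 12.5, x_2* = 10.4167.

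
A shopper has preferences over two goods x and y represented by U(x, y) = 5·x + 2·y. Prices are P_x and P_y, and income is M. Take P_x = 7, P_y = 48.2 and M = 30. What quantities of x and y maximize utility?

x gives more utility per dollar, so spend all income on x: x* = M/P_x, y* = 0.
Numerically: x* = 4.2857, y* = 0.

x* = 4.2857, y* = 0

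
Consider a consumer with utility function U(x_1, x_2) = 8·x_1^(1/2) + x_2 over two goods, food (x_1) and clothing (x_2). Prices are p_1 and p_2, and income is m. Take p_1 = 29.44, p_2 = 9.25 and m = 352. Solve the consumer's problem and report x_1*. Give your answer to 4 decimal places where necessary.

x_1* = 1.5795

Utility is quasi-linear in x_2; the FOC for x_1 is 4/√x_1 = p_1/p_2.
Solve: √x_1 = 4·p_2/p_1, so x_1*(p_1,p_2) = (4·p_2/p_1)², and x_2* = (m − p_1·x_1*)/p_2.
Plugging in: x_1* = (4·9.25/29.44)² = 1.5795.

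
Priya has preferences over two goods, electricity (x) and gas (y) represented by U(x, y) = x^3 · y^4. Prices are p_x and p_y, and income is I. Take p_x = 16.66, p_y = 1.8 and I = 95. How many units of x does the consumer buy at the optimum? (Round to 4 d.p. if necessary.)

x* = 2.4438

The MRS is (3/4)·y/x. Set MRS = p_x/p_y.
Rearranging, p_y·y = (4/3)·p_x·x. Substituting into the budget gives p_x·x·(1 + (4/3)) = I.
Demand: x*(p_x,p_y,I) = 3/7·I/p_x and y* = 4/7·I/p_y.
At p_x=16.66, p_y=1.8, I=95: x* = 3/7·95/16.66 = 2.4438.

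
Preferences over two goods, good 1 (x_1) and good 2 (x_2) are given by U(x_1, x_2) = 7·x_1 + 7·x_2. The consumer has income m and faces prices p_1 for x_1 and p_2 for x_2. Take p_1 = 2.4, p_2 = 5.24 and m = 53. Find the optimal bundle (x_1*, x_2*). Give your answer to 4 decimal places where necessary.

Perfect substitutes: compare marginal utility per dollar. 7/p_1 vs 7/p_2 → 2.9167 vs 1.3359.
x_1 gives more utility per dollar, so spend all income on x_1: x_1* = m/p_1, x_2* = 0.
Numerically: x_1* = 22.0833, x_2* = 0.

x_1* = 22.0833, x_2* = 0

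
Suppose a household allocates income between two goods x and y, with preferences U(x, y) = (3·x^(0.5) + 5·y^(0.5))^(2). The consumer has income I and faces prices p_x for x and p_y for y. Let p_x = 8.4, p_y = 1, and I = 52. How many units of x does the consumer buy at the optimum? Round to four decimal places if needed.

From the CES first-order condition, (3/5)·(y/x)^(0.5) = p_x/p_y.
Hence y/x = ((5/3)·p_x/p_y)^(1/(0.5)), i.e. raised to the 2 power.
Substitute y = (y/x)·x into the budget: x* = I/(p_x + p_y·(y/x)).
Numerically y/x = 196, so x* = 52/(8.4 + 1·196) = 0.2544.

x* = 0.2544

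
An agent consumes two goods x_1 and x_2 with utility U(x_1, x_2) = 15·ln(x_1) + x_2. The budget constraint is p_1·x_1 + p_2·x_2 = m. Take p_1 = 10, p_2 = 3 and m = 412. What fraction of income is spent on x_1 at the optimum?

Set MRS = p_1/p_2: (15/x_1)/1 = p_1/p_2.
So x_1*(p_1,p_2) = 15·p_2/p_1, independent of income; and x_2* = (m − 15·p_2)/p_2.
At the given prices: x_1* = 15·3/10 = 4.5, and x_2* = 122.3333.
Expenditure on x_1: 10·4.5 = 45; share = 0.1092.

share on x_1 = 0.1092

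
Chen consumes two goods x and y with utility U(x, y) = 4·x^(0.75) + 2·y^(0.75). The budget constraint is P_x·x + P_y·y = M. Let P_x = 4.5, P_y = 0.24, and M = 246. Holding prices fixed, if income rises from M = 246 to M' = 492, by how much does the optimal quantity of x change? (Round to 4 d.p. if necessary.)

From the CES first-order condition, 2·(y/x)^(0.25) = P_x/P_y.
Solve for the ratio: y/x = [(1/2)·P_x/P_y]^(4).
Substitute y = (y/x)·x into the budget: x* = M/(P_x + P_y·(y/x)).
Numerically y/x = 7724.761963, so x* = 246/(4.5 + 0.24·7724.761963) = 0.1324.
At M' = 492: x* = 0.2647. Change: 0.2647 − 0.1324 = 0.1324.

Δx* = 0.1324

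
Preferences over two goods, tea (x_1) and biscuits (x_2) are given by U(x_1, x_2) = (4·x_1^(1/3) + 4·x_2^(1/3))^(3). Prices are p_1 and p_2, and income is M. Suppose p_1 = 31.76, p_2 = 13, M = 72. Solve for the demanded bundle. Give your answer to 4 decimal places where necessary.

x_1* = 0.8845, x_2* = 3.3776

From the CES first-order condition, (x_2/x_1)^(2/3) = p_1/p_2.
Solve for the ratio: x_2/x_1 = [p_1/p_2]^(1.5).
Substitute x_2 = (x_2/x_1)·x_1 into the budget: x_1* = M/(p_1 + p_2·(x_2/x_1)).
Numerically x_2/x_1 = 3.818614, so x_1* = 72/(31.76 + 13·3.818614) = 0.8845 and x_2* = 3.818614·0.8845 = 3.3776.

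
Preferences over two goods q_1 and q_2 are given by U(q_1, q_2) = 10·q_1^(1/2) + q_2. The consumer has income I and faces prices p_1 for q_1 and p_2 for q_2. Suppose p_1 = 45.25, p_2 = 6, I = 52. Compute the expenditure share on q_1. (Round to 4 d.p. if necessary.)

Solve: √q_1 = 5·p_2/p_1, so q_1*(p_1,p_2) = (5·p_2/p_1)², and q_2* = (I − p_1·q_1*)/p_2.
Plugging in: q_1* = (5·6/45.25)² = 0.4395, q_2* = 5.3517.
Expenditure on q_1: 45.25·0.4395 = 19.8895; share = 0.3825.

share on q_1 = 0.3825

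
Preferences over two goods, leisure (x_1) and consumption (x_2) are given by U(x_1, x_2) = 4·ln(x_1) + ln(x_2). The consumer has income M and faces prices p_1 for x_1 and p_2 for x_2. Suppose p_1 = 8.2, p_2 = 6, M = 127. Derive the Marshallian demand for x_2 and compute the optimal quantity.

x_2* = 4.2333

MU_x_1/MU_x_2 = (4·x_2)/(x_1); tangency sets this equal to p_1/p_2.
Rearranging, p_2·x_2 = (1/4)·p_1·x_1. Substituting into the budget gives p_1·x_1·(1 + (1/4)) = M.
Demand: x_1*(p_1,p_2,M) = 0.8·M/p_1 and x_2* = 0.2·M/p_2.
At p_1=8.2, p_2=6, M=127: x_2* = 0.2·127/6 = 4.2333.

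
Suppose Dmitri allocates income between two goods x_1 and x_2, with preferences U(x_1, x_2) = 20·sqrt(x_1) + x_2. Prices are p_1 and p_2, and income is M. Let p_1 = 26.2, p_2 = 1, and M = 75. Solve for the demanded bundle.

Utility is quasi-linear in x_2; the FOC for x_1 is 10/√x_1 = p_1/p_2.
Solve: √x_1 = 10·p_2/p_1, so x_1*(p_1,p_2) = (10·p_2/p_1)², and x_2* = (M − p_1·x_1*)/p_2.
Plugging in: x_1* = (10·1/26.2)² = 0.1457, x_2* = 71.1832.

x_1* = 0.1457, x_2* = 71.1832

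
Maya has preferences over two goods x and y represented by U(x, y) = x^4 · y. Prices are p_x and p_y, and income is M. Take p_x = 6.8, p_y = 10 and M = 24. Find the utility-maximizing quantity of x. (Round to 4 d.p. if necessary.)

x* = 2.8235

MU_x/MU_y = (4·y)/(x); tangency sets this equal to p_x/p_y.
Rearranging, p_y·y = (1/4)·p_x·x. Substituting into the budget gives p_x·x·(1 + (1/4)) = M.
Demand: x*(p_x,p_y,M) = 0.8·M/p_x and y* = 0.2·M/p_y.
At p_x=6.8, p_y=10, M=24: x* = 0.8·24/6.8 = 2.8235.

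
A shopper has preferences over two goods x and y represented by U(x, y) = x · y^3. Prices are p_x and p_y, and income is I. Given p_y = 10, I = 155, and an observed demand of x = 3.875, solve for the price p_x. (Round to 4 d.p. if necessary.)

p_x = 10

The MRS is (1/3)·y/x. Set MRS = p_x/p_y.
Rearranging, p_y·y = 3·p_x·x. Substituting into the budget gives p_x·x·(1 + 3) = I.
Demand: x*(p_x,p_y,I) = 0.25·I/p_x and y* = 0.75·I/p_y.
Set x* = 3.875 in the demand function and solve for p_x: p_x = 10.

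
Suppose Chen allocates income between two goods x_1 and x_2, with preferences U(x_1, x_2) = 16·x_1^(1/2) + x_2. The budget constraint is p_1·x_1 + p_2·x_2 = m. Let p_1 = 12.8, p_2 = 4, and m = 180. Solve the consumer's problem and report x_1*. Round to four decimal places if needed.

MU_x_1 = 8/√x_1, MU_x_2 = 1. Tangency: 8/√x_1 = p_1/p_2.
Solve: √x_1 = 8·p_2/p_1, so x_1*(p_1,p_2) = (8·p_2/p_1)², and x_2* = (m − p_1·x_1*)/p_2.
Plugging in: x_1* = (8·4/12.8)² = 6.25.

x_1* = 6.25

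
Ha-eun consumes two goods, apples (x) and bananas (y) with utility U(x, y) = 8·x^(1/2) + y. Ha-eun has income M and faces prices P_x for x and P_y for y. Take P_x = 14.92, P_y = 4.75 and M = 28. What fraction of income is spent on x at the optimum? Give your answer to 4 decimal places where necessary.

Thus x* = (4·P_y/P_x)² — independent of M — with the rest of income spent on y.
Plugging in: x* = (4·4.75/14.92)² = 1.6217, y* = 0.8009.
Expenditure on x: 14.92·1.6217 = 24.1957; share = 0.8641.

share on x = 0.8641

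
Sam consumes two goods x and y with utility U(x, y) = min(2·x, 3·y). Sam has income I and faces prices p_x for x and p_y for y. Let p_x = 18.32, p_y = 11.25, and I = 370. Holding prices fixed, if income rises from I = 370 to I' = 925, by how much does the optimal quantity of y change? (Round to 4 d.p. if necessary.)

Demand: x*(p_x,p_y,I) = 3·I/(3·p_x + 2·p_y), y* = 2·I/(3·p_x + 2·p_y).
Here 3·18.32 + 2·11.25 = 77.46, giving y* = 9.5533.
At I' = 925: y* = 23.8833. Change: 23.8833 − 9.5533 = 14.33.

Δy* = 14.33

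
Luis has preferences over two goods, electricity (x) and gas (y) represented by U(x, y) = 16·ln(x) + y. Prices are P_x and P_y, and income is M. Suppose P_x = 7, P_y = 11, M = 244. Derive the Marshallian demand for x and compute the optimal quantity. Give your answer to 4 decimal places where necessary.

MU_x = 16/x, MU_y = 1. Tangency: 16/x = P_x/P_y.
So x*(P_x,P_y) = 16·P_y/P_x, independent of income; and y* = (M − 16·P_y)/P_y.
At the given prices: x* = 16·11/7 = 25.1429.

x* = 25.1429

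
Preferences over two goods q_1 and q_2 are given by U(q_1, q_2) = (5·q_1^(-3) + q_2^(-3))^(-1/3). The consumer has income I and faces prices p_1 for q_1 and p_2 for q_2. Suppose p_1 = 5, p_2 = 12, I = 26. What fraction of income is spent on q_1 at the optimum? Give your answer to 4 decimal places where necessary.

share on q_1 = 0.4368

With the ratio pinned down, the budget gives q_1* = I/(p_1 + p_2·(q_2/q_1)) and q_2* = (q_2/q_1)·q_1*.
Numerically q_2/q_1 = 0.537285, so q_1* = 26/(5 + 12·0.537285) = 2.2713 and q_2* = 0.537285·2.2713 = 1.2203.
Expenditure on q_1: 5·2.2713 = 11.3563; share = 0.4368.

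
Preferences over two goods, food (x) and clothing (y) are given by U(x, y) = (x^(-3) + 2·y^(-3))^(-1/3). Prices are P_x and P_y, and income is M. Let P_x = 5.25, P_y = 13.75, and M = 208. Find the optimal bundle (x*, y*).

Substitute y = (y/x)·x into the budget: x* = M/(P_x + P_y·(y/x)).
Numerically y/x = 0.934806, so x* = 208/(5.25 + 13.75·0.934806) = 11.4894 and y* = 0.934806·11.4894 = 10.7404.

x* = 11.4894, y* = 10.7404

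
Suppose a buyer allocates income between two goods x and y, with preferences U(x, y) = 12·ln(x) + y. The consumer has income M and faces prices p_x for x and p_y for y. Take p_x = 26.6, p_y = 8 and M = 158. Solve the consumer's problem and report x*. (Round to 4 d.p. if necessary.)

Set MRS = p_x/p_y: (12/x)/1 = p_x/p_y.
So x*(p_x,p_y) = 12·p_y/p_x, independent of income; and y* = (M − 12·p_y)/p_y.
At the given prices: x* = 12·8/26.6 = 3.609.

x* = 3.609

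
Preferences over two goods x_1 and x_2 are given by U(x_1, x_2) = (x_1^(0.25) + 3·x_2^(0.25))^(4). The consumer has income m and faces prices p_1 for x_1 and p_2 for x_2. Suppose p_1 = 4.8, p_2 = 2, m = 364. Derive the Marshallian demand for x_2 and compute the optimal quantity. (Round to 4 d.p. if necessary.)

x_2* = 155.2075

MRS = MU_x_1/MU_x_2 = (1/3)·(x_2/x_1)^(0.75). Set equal to p_1/p_2.
Hence x_2/x_1 = (3·p_1/p_2)^(1/(0.75)), i.e. raised to the 4/3 power.
Substitute x_2 = (x_2/x_1)·x_1 into the budget: x_1* = m/(p_1 + p_2·(x_2/x_1)).
Numerically x_2/x_1 = 13.903047, so x_1* = 364/(4.8 + 2·13.903047) = 11.1636 and x_2* = 13.903047·11.1636 = 155.2075.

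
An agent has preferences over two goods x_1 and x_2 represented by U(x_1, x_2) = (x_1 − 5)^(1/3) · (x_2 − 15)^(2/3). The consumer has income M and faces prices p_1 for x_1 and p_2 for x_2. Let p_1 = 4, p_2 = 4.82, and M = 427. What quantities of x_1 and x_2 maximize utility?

x_1* = 32.8917, x_2* = 61.2932

This is Cobb-Douglas in (x_1−5, x_2−15): tangency gives 1/3·p_2·(x_2−15) = 2/3·p_1·(x_1−5).
Substituting into the budget: x_1* = 5 + 1/3·(M − 5·p_1 − 15·p_2)/p_1, and x_2* = 15 + 2/3·(…)/p_2.
Discretionary income = 427 − 5·4 − 15·4.82 = 334.7; x_1* = 5 + 1/3·334.7/4 = 32.8917; x_2* = 15 + 2/3·334.7/4.82 = 61.2932.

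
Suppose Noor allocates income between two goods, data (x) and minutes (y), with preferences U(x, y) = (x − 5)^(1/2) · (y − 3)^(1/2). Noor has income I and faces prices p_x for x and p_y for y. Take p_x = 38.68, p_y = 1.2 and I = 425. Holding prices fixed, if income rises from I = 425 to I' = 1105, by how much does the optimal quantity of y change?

Δy* = 283.3333

Let x' = x−5, y' = y−3. MRS = y'/x' = p_x/p_y.
Substituting into the budget: x* = 5 + 0.5·(I − 5·p_x − 3·p_y)/p_x, and y* = 3 + 0.5·(…)/p_y.
Discretionary income = 425 − 5·38.68 − 3·1.2 = 228; y* = 3 + 0.5·228/1.2 = 98.
At I' = 1105: y* = 381.3333. Change: 381.3333 − 98 = 283.3333.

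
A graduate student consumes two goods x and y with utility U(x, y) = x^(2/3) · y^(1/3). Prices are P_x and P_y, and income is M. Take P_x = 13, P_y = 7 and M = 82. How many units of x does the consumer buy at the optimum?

x* = 4.2051

The MRS is 2·y/x. Set MRS = P_x/P_y.
So 2/3·P_y·y = 1/3·P_x·x; combined with the budget, a share 2/3 of income goes to x.
Demand: x*(P_x,P_y,M) = 2/3·M/P_x and y* = 1/3·M/P_y.
At P_x=13, P_y=7, M=82: x* = 2/3·82/13 = 4.2051.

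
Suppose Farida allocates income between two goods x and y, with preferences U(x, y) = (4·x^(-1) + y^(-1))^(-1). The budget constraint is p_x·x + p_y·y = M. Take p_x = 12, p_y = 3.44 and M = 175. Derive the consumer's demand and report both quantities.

x* = 11.5037, y* = 10.7429

With the ratio pinned down, the budget gives x* = M/(p_x + p_y·(y/x)) and y* = (y/x)·x*.
Numerically y/x = 0.933859, so x* = 175/(12 + 3.44·0.933859) = 11.5037 and y* = 0.933859·11.5037 = 10.7429.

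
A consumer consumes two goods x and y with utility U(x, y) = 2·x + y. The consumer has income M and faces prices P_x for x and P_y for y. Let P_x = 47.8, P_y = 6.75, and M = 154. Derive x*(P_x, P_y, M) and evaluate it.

Perfect substitutes: compare marginal utility per dollar. 2/P_x vs 1/P_y → 0.0418 vs 0.1481.
y gives more utility per dollar, so spend all income on y: y* = M/P_y, x* = 0.
Numerically: x* = 0, y* = 22.8148.

x* = 0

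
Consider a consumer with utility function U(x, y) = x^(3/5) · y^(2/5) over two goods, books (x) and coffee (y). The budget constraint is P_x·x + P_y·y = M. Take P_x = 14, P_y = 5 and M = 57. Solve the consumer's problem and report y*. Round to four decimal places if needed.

y* = 4.56

The MRS is (3/2)·y/x. Set MRS = P_x/P_y.
So 0.6·P_y·y = 0.4·P_x·x; combined with the budget, a share 0.6 of income goes to x.
Demand: x*(P_x,P_y,M) = 0.6·M/P_x and y* = 0.4·M/P_y.
At P_x=14, P_y=5, M=57: y* = 0.4·57/5 = 4.56.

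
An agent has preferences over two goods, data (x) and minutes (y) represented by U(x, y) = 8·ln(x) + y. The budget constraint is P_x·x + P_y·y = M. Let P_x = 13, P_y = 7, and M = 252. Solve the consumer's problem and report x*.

MU_x = 8/x, MU_y = 1. Tangency: 8/x = P_x/P_y.
So x*(P_x,P_y) = 8·P_y/P_x, independent of income; and y* = (M − 8·P_y)/P_y.
At the given prices: x* = 8·7/13 = 4.3077.

x* = 4.3077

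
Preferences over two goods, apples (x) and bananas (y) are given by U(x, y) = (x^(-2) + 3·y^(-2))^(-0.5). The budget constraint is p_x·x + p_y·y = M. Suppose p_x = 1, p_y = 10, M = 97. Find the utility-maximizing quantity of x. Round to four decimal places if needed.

x* = 12.6067

With the ratio pinned down, the budget gives x* = M/(p_x + p_y·(y/x)) and y* = (y/x)·x*.
Numerically y/x = 0.669433, so x* = 97/(1 + 10·0.669433) = 12.6067.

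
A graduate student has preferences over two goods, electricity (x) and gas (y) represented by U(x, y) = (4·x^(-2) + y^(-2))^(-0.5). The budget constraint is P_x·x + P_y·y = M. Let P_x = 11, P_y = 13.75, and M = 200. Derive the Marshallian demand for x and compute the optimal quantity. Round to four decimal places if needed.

From the CES first-order condition, 4·(y/x)^(3) = P_x/P_y.
Hence y/x = ((1/4)·P_x/P_y)^(1/(3)), i.e. raised to the 1/3 power.
Substitute y = (y/x)·x into the budget: x* = M/(P_x + P_y·(y/x)).
Numerically y/x = 0.584804, so x* = 200/(11 + 13.75·0.584804) = 10.5036.

x* = 10.5036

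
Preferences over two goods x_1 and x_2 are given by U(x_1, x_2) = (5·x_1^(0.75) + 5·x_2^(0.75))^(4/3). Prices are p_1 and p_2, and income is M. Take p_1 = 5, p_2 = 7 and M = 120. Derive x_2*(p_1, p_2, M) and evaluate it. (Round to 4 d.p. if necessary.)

x_2* = 4.5788

MU_x_1 ∝ 5·x_1^(-0.25), MU_x_2 ∝ 5·x_2^(-0.25), so MRS = (x_2/x_1)^(0.25) = p_1/p_2.
Solve for the ratio: x_2/x_1 = [p_1/p_2]^(4).
Substitute x_2 = (x_2/x_1)·x_1 into the budget: x_1* = M/(p_1 + p_2·(x_2/x_1)).
Numerically x_2/x_1 = 0.260308, so x_1* = 120/(5 + 7·0.260308) = 17.5897 and x_2* = 0.260308·17.5897 = 4.5788.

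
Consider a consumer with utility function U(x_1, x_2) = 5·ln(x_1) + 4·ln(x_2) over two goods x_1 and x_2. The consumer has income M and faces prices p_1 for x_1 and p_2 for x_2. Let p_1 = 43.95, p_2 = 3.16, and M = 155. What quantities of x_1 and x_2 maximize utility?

x_1* = 1.9593, x_2* = 21.8003

Demand: x_1*(p_1,p_2,M) = 5/9·M/p_1 and x_2* = 4/9·M/p_2.
At p_1=43.95, p_2=3.16, M=155: x_1* = 5/9·155/43.95 = 1.9593, x_2* = 21.8003.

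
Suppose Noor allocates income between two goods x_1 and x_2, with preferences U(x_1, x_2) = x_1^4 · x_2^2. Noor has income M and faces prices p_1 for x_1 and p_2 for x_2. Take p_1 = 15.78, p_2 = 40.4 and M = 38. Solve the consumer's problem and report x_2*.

x_2* = 0.3135

The MRS is 2·x_2/x_1. Set MRS = p_1/p_2.
So 4·p_2·x_2 = 2·p_1·x_1; combined with the budget, a share 2/3 of income goes to x_1.
Demand: x_1*(p_1,p_2,M) = 2/3·M/p_1 and x_2* = 1/3·M/p_2.
At p_1=15.78, p_2=40.4, M=38: x_2* = 1/3·38/40.4 = 0.3135.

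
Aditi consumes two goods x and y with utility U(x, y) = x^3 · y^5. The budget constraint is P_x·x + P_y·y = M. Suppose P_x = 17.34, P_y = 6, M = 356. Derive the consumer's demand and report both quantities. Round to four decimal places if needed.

The MRS is (3/5)·y/x. Set MRS = P_x/P_y.
Rearranging, P_y·y = (5/3)·P_x·x. Substituting into the budget gives P_x·x·(1 + (5/3)) = M.
Demand: x*(P_x,P_y,M) = 0.375·M/P_x and y* = 0.625·M/P_y.
At P_x=17.34, P_y=6, M=356: x* = 0.375·356/17.34 = 7.699, y* = 37.0833.

x* = 7.699, y* = 37.0833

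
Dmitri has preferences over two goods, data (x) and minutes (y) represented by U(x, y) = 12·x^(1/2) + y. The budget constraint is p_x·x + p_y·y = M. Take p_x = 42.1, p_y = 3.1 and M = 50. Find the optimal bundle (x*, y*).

MU_x = 6/√x, MU_y = 1. Tangency: 6/√x = p_x/p_y.
Solve: √x = 6·p_y/p_x, so x*(p_x,p_y) = (6·p_y/p_x)², and y* = (M − p_x·x*)/p_y.
Plugging in: x* = (6·3.1/42.1)² = 0.1952, y* = 13.4782.

x* = 0.1952, y* = 13.4782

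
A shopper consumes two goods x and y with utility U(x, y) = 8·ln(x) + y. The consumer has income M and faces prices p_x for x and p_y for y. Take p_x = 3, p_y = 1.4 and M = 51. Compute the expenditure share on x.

MU_x = 8/x, MU_y = 1. Tangency: 8/x = p_x/p_y.
So x*(p_x,p_y) = 8·p_y/p_x, independent of income; and y* = (M − 8·p_y)/p_y.
At the given prices: x* = 8·1.4/3 = 3.7333, and y* = 28.4286.
Expenditure on x: 3·3.7333 = 11.2; share = 0.2196.

share on x = 0.2196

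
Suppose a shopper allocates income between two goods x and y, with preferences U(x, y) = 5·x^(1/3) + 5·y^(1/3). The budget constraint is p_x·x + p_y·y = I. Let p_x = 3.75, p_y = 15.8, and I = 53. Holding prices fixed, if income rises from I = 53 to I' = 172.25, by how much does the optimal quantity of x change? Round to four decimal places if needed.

From the CES first-order condition, (y/x)^(2/3) = p_x/p_y.
Hence y/x = (p_x/p_y)^(1/(2/3)), i.e. raised to the 1.5 power.
With the ratio pinned down, the budget gives x* = I/(p_x + p_y·(y/x)) and y* = (y/x)·x*.
Numerically y/x = 0.115628, so x* = 53/(3.75 + 15.8·0.115628) = 9.5035.
At I' = 172.25: x* = 30.8863. Change: 30.8863 − 9.5035 = 21.3828.

Δx* = 21.3828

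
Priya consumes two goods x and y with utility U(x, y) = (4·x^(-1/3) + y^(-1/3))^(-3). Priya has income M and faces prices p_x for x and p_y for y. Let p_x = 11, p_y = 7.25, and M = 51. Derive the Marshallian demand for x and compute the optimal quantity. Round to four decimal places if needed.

x* = 3.5162

MU_x ∝ 4·x^(-4/3), MU_y ∝ y^(-4/3), so MRS = 4·(y/x)^(4/3) = p_x/p_y.
Hence y/x = ((1/4)·p_x/p_y)^(1/(4/3)), i.e. raised to the 0.75 power.
Substitute y = (y/x)·x into the budget: x* = M/(p_x + p_y·(y/x)).
Numerically y/x = 0.483333, so x* = 51/(11 + 7.25·0.483333) = 3.5162.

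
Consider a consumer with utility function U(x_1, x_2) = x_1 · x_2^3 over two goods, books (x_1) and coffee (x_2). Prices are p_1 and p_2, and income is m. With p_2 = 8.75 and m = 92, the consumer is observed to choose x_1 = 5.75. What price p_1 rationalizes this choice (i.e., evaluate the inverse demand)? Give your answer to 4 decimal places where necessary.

The MRS is (1/3)·x_2/x_1. Set MRS = p_1/p_2.
So p_2·x_2 = 3·p_1·x_1; combined with the budget, a share 0.25 of income goes to x_1.
Demand: x_1*(p_1,p_2,m) = 0.25·m/p_1 and x_2* = 0.75·m/p_2.
Set x_1* = 5.75 in the demand function and solve for p_1: p_1 = 4.

p_1 = 4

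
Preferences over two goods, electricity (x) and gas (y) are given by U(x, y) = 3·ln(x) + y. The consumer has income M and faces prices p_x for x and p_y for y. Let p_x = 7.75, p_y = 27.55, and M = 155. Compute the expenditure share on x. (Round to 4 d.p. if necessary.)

share on x = 0.5332

Set MRS = p_x/p_y: (3/x)/1 = p_x/p_y.
So x*(p_x,p_y) = 3·p_y/p_x, independent of income; and y* = (M − 3·p_y)/p_y.
At the given prices: x* = 3·27.55/7.75 = 10.6645, and y* = 2.6261.
Expenditure on x: 7.75·10.6645 = 82.65; share = 0.5332.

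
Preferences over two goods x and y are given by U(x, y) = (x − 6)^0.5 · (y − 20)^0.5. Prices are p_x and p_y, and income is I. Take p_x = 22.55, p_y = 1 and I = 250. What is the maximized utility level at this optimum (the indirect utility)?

V = 9.9712

This is Cobb-Douglas in (x−6, y−20): tangency gives 0.5·p_y·(y−20) = 0.5·p_x·(x−6).
Substituting into the budget: x* = 6 + 0.5·(I − 6·p_x − 20·p_y)/p_x, and y* = 20 + 0.5·(…)/p_y.
Discretionary income = 250 − 6·22.55 − 20·1 = 94.7; x* = 6 + 0.5·94.7/22.55 = 8.0998; y* = 20 + 0.5·94.7/1 = 67.35.
Utility at the optimum: U(8.0998, 67.35) = 9.9712.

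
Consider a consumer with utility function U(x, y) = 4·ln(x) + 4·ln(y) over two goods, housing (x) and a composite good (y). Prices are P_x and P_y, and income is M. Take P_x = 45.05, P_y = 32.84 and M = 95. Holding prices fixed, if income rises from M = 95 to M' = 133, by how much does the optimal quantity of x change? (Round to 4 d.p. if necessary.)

Δx* = 0.4218

Tangency: MRS = y/x = P_x/P_y.
Rearranging, P_y·y = P_x·x. Substituting into the budget gives P_x·x·(1 + 1) = M.
Demand: x*(P_x,P_y,M) = 0.5·M/P_x and y* = 0.5·M/P_y.
At P_x=45.05, P_y=32.84, M=95: x* = 0.5·95/45.05 = 1.0544.
At M' = 133: x* = 1.4761. Change: 1.4761 − 1.0544 = 0.4218.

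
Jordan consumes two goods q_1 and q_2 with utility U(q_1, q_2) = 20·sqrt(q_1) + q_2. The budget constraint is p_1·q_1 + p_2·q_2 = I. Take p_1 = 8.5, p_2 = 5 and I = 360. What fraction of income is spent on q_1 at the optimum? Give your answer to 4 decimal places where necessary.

Plugging in: q_1* = (10·5/8.5)² = 34.6021, q_2* = 13.1765.
Expenditure on q_1: 8.5·34.6021 = 294.1176; share = 0.817.

share on q_1 = 0.817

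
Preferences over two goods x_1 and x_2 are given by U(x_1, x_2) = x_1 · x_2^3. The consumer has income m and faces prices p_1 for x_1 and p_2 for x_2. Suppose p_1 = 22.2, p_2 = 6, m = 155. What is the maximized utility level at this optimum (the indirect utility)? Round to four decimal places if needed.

Tangency: MRS = (1/3)·x_2/x_1 = p_1/p_2.
So p_2·x_2 = 3·p_1·x_1; combined with the budget, a share 0.25 of income goes to x_1.
Demand: x_1*(p_1,p_2,m) = 0.25·m/p_1 and x_2* = 0.75·m/p_2.
At p_1=22.2, p_2=6, m=155: x_1* = 0.25·155/22.2 = 1.7455, x_2* = 19.375.
Utility at the optimum: U(1.7455, 19.375) = 12695.3262.

V = 12695.3262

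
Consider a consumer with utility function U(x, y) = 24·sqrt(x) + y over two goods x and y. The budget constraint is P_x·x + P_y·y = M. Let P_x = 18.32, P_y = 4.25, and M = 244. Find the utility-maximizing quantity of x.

x* = 7.7498

Set MRS = P_x/P_y: 12·x^(−1/2) = P_x/P_y.
Solve: √x = 12·P_y/P_x, so x*(P_x,P_y) = (12·P_y/P_x)², and y* = (M − P_x·x*)/P_y.
Plugging in: x* = (12·4.25/18.32)² = 7.7498.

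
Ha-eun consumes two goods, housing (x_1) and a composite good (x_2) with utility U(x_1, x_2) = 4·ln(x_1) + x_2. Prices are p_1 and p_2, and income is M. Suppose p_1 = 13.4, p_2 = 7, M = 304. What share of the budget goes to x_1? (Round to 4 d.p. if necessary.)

MU_x_1 = 4/x_1, MU_x_2 = 1. Tangency: 4/x_1 = p_1/p_2.
So x_1*(p_1,p_2) = 4·p_2/p_1, independent of income; and x_2* = (M − 4·p_2)/p_2.
At the given prices: x_1* = 4·7/13.4 = 2.0896, and x_2* = 39.4286.
Expenditure on x_1: 13.4·2.0896 = 28; share = 0.0921.

share on x_1 = 0.0921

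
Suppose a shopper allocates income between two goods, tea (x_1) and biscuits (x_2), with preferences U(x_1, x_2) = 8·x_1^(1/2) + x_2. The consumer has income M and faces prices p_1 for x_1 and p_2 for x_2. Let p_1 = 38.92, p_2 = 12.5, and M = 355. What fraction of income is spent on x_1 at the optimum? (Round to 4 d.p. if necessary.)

Utility is quasi-linear in x_2; the FOC for x_1 is 4/√x_1 = p_1/p_2.
Solve: √x_1 = 4·p_2/p_1, so x_1*(p_1,p_2) = (4·p_2/p_1)², and x_2* = (M − p_1·x_1*)/p_2.
Plugging in: x_1* = (4·12.5/38.92)² = 1.6504, x_2* = 23.2613.
Expenditure on x_1: 38.92·1.6504 = 64.2343; share = 0.1809.

share on x_1 = 0.1809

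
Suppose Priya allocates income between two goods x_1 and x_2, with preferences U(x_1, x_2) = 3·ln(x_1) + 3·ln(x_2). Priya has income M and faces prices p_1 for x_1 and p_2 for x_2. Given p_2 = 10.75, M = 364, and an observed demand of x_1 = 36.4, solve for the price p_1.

p_1 = 5

The MRS is x_2/x_1. Set MRS = p_1/p_2.
So 3·p_2·x_2 = 3·p_1·x_1; combined with the budget, a share 0.5 of income goes to x_1.
Demand: x_1*(p_1,p_2,M) = 0.5·M/p_1 and x_2* = 0.5·M/p_2.
Set x_1* = 36.4 in the demand function and solve for p_1: p_1 = 5.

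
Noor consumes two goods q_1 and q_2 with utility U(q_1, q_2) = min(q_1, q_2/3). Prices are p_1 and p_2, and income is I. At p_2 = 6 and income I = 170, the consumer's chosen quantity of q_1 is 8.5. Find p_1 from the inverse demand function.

Leontief preferences: the optimum is at the kink where q_1/1 = q_2/3, i.e. q_2 = 3·q_1.
Budget: p_1·q_1 + p_2·3·q_1 = I, so (p_1 + 3·p_2)·q_1 = I.
Demand: q_1*(p_1,p_2,I) = I/(p_1 + 3·p_2), q_2* = 3·I/(p_1 + 3·p_2).
Set q_1* = 8.5 in the demand function and solve for p_1: p_1 = 2.

p_1 = 2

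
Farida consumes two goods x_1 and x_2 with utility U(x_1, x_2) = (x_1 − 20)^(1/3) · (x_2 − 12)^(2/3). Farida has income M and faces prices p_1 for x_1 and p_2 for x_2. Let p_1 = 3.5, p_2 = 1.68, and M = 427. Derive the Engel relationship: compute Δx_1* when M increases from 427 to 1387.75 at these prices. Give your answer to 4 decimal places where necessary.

Δx_1* = 91.5

This is Cobb-Douglas in (x_1−20, x_2−12): tangency gives 1/3·p_2·(x_2−12) = 2/3·p_1·(x_1−20).
After buying the subsistence bundle (20, 12), a share 1/3 of the remaining income goes to x_1: x_1* = 20 + 1/3·(M − 20p_1 − 12p_2)/p_1.
Discretionary income = 427 − 20·3.5 − 12·1.68 = 336.84; x_1* = 20 + 1/3·336.84/3.5 = 52.08.
At M' = 1387.75: x_1* = 143.58. Change: 143.58 − 52.08 = 91.5.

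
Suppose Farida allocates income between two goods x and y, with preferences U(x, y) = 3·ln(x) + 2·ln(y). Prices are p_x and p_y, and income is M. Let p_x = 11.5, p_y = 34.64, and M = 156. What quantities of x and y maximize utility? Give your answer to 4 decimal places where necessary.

x* = 8.1391, y* = 1.8014

Demand: x*(p_x,p_y,M) = 0.6·M/p_x and y* = 0.4·M/p_y.
At p_x=11.5, p_y=34.64, M=156: x* = 0.6·156/11.5 = 8.1391, y* = 1.8014.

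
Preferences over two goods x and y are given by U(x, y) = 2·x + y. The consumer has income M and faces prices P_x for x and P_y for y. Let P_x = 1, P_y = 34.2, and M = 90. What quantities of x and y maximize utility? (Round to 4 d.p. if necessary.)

x* = 90, y* = 0

x gives more utility per dollar, so spend all income on x: x* = M/P_x, y* = 0.
Numerically: x* = 90, y* = 0.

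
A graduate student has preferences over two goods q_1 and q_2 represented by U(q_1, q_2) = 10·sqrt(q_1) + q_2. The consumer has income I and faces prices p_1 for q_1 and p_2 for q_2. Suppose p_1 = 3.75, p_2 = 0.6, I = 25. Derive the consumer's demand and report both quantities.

q_1* = 0.64, q_2* = 37.6667

Set MRS = p_1/p_2: 5·q_1^(−1/2) = p_1/p_2.
Solve: √q_1 = 5·p_2/p_1, so q_1*(p_1,p_2) = (5·p_2/p_1)², and q_2* = (I − p_1·q_1*)/p_2.
Plugging in: q_1* = (5·0.6/3.75)² = 0.64, q_2* = 37.6667.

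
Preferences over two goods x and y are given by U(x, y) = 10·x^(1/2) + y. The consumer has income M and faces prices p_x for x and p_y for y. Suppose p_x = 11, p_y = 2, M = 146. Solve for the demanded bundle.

x* = 0.8264, y* = 68.4545

Set MRS = p_x/p_y: 5·x^(−1/2) = p_x/p_y.
Thus x* = (5·p_y/p_x)² — independent of M — with the rest of income spent on y.
Plugging in: x* = (5·2/11)² = 0.8264, y* = 68.4545.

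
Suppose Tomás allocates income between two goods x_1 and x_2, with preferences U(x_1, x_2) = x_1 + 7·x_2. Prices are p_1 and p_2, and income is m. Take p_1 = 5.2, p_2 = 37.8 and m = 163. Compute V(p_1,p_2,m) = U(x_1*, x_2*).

x_1 gives more utility per dollar, so spend all income on x_1: x_1* = m/p_1, x_2* = 0.
Numerically: x_1* = 31.3462, x_2* = 0.
Utility at the optimum: U(31.3462, 0) = 31.3462.

V = 31.3462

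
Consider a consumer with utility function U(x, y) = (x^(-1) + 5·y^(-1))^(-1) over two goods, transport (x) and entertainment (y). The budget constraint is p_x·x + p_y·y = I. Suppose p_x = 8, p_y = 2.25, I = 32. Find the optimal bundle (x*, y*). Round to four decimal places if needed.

x* = 1.8299, y* = 7.7157

MRS = MU_x/MU_y = (1/5)·(y/x)^(2). Set equal to p_x/p_y.
Solve for the ratio: y/x = [5·p_x/p_y]^(0.5).
Substitute y = (y/x)·x into the budget: x* = I/(p_x + p_y·(y/x)).
Numerically y/x = 4.21637, so x* = 32/(8 + 2.25·4.21637) = 1.8299 and y* = 4.21637·1.8299 = 7.7157.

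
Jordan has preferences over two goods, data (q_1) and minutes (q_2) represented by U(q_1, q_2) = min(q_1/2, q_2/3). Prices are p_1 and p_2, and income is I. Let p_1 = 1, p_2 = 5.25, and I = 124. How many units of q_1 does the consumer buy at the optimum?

q_1* = 13.9718

Leontief preferences: the optimum is at the kink where q_1/2 = q_2/3, i.e. q_2 = (3/2)·q_1.
Budget: p_1·q_1 + p_2·(3/2)·q_1 = I, so (2·p_1 + 3·p_2)·q_1 = 2·I.
Demand: q_1*(p_1,p_2,I) = 2·I/(2·p_1 + 3·p_2), q_2* = 3·I/(2·p_1 + 3·p_2).
Here 2·1 + 3·5.25 = 17.75, giving q_1* = 13.9718.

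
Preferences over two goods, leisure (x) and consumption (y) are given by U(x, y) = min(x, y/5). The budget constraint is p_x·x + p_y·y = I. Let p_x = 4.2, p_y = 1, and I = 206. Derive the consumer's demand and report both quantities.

Leontief preferences: the optimum is at the kink where x/1 = y/5, i.e. y = 5·x.
Budget: p_x·x + p_y·5·x = I, so (p_x + 5·p_y)·x = I.
Demand: x*(p_x,p_y,I) = I/(p_x + 5·p_y), y* = 5·I/(p_x + 5·p_y).
Here 4.2 + 5·1 = 9.2, giving x* = 22.3913 and y* = 111.9565.

x* = 22.3913, y* = 111.9565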